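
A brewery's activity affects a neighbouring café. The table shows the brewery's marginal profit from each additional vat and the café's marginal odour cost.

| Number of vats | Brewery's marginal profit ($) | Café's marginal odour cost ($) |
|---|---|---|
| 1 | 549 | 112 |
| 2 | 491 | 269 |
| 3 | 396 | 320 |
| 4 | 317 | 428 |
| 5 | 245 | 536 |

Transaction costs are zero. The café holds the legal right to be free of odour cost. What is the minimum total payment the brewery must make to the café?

$701

Efficient level: marginal profit ≥ marginal odour cost through level 3, so k* = 3.
With the café holding the right, the brewery must at least compensate total damage at k*: 112 + 269 + 320 = 701.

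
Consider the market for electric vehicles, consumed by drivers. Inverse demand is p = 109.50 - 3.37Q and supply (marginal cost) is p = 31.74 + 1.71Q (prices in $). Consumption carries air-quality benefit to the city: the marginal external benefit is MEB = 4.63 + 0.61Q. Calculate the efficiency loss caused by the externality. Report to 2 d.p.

DWL = $21.82

Market equilibrium (private): 31.74 + 1.71Q = 109.50 - 3.37Q → Q_m = 15.3071.
Social marginal benefit = demand + MEB = 114.13 - 2.76Q.
Set SMB = MC: 114.13 - 2.76Q = 31.74 + 1.71Q → Q* = 18.4318.
The loss is the area between SMB and MC from Q* to Q_m; with linear curves that's a triangle of height MEB(Q_m).
DWL = ½ × 3.1247 × 13.9673 = 21.8218.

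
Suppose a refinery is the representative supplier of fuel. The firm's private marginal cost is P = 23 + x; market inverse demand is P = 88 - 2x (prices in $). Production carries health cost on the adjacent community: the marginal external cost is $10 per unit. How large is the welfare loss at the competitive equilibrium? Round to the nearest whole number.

Market equilibrium (private): 23 + x = 88 - 2x → x_m = 21.6667.
Social marginal cost = private MC + MEC = 33 + x.
Set SMC = demand: 33 + x = 88 - 2x → x* = 18.3333.
Height of the DWL triangle at x_m is SMC(x_m) − demand(x_m) = MEC(x_m) = 10.0000.
DWL = ½ × 3.3334 × 10.0000 = 16.6670.

DWL = $17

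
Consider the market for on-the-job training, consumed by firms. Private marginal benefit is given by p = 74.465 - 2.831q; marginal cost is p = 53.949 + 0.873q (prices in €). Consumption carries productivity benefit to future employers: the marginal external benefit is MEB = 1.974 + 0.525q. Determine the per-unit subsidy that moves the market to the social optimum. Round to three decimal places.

Social marginal benefit = demand + MEB = 76.439 - 2.306q.
Set SMB = MC: 76.439 - 2.306q = 53.949 + 0.873q → q* = 7.0746.
The Pigouvian subsidy equals MEB at q*: 1.974 + 0.525×7.0746 = 5.6882.

subsidy = €5.688 per unit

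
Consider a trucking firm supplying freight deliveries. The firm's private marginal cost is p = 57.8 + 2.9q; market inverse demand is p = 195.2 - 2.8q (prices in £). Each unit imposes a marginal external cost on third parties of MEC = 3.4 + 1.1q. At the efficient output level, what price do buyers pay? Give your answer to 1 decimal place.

Social marginal cost = private MC + MEC = 61.2 + 4.0q.
Set SMC = demand: 61.2 + 4.0q = 195.2 - 2.8q → q* = 19.7059.
Consumer price on the demand curve at q*: 195.2 − 2.8×19.7059 = 140.0235.

P = £140.0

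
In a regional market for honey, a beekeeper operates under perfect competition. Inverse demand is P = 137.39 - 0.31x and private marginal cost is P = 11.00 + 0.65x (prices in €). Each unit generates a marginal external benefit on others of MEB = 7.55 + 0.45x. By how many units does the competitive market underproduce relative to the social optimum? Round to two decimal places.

130.97 units

Market equilibrium (private): 11.00 + 0.65x = 137.39 - 0.31x → x_m = 131.6563.
Social marginal cost = private MC − MEB = 3.45 + 0.20x.
Set SMC = demand: 3.45 + 0.20x = 137.39 - 0.31x → x* = 262.6275.
Gap = |131.6563 − 262.6275| = 130.9712.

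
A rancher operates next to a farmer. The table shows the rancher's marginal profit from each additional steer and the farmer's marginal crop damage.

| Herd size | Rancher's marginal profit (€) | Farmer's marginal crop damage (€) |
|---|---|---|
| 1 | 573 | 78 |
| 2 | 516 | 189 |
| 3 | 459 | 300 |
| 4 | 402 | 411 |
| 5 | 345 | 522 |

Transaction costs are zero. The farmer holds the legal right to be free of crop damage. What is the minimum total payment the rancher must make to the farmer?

€567

Efficient level: marginal profit ≥ marginal crop damage through level 3, so k* = 3.
With the farmer holding the right, the rancher must at least compensate total damage at k*: 78 + 189 + 300 = 567.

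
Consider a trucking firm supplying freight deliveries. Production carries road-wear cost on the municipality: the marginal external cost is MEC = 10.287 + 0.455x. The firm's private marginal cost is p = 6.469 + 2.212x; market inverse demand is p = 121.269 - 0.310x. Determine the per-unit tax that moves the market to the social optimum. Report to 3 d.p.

Social marginal cost = private MC + MEC = 16.756 + 2.667x.
Set SMC = demand: 16.756 + 2.667x = 121.269 - 0.310x → x* = 35.1068.
The Pigouvian tax equals MEC at x*: 10.287 + 0.455×35.1068 = 26.2606.

tax = 26.261 per unit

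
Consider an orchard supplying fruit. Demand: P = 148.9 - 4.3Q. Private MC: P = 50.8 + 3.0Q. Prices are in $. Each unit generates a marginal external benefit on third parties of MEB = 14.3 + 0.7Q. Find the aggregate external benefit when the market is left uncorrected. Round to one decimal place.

$255.4

Market equilibrium (private): 50.8 + 3.0Q = 148.9 - 4.3Q → Q_m = 13.4384.
Total external benefit = ∫₀^{Q_m} (14.3 + 0.7Q) dQ = 14.3×13.4384 + ½×0.7×13.4384² = 255.3758.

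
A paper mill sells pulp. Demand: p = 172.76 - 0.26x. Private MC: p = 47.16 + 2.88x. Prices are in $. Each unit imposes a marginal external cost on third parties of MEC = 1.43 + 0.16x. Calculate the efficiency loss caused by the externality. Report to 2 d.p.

Market equilibrium (private): 47.16 + 2.88x = 172.76 - 0.26x → x_m = 40.0000.
Social marginal cost = private MC + MEC = 48.59 + 3.04x.
Set SMC = demand: 48.59 + 3.04x = 172.76 - 0.26x → x* = 37.6273.
The loss is the area between SMC and demand from x* to x_m; with linear curves that's a triangle of height MEC(x_m).
DWL = ½ × 2.3727 × 7.8300 = 9.2891.

DWL = $9.29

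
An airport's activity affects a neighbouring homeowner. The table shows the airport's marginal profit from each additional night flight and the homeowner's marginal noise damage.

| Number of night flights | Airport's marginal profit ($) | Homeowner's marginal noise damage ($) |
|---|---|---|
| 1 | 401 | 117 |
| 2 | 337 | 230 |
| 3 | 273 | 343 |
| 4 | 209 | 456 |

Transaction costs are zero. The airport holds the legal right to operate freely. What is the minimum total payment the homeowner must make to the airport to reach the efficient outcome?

$482

Left alone the airport would choose level 4 (marginal profit stays positive).
Efficient level: k* = 2 (marginal profit ≥ marginal noise damage through 2).
The homeowner must at least cover the airport's forgone profit from cutting 4→2: 273 + 209 = 482.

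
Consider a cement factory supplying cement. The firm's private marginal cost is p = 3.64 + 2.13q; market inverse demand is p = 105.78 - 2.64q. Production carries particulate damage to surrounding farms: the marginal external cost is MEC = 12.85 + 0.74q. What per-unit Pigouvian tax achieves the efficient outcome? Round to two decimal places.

tax = 24.84 per unit

Social marginal cost = private MC + MEC = 16.49 + 2.87q.
Set SMC = demand: 16.49 + 2.87q = 105.78 - 2.64q → q* = 16.2051.
The Pigouvian tax equals MEC at q*: 12.85 + 0.74×16.2051 = 24.8418.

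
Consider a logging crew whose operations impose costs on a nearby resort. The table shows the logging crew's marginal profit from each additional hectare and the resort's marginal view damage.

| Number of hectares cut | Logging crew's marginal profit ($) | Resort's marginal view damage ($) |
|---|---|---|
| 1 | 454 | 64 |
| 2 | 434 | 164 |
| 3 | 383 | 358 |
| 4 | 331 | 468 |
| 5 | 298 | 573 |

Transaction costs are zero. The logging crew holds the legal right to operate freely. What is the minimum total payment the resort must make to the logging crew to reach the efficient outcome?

$629

Left alone the logging crew would choose level 5 (marginal profit stays positive).
Efficient level: k* = 3 (marginal profit ≥ marginal view damage through 3).
The resort must at least cover the logging crew's forgone profit from cutting 5→3: 331 + 298 = 629.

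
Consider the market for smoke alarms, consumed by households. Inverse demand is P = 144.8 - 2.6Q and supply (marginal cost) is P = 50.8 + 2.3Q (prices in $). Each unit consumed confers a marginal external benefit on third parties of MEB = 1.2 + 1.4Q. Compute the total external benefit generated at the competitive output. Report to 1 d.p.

$280.6

Market equilibrium (private): 50.8 + 2.3Q = 144.8 - 2.6Q → Q_m = 19.1837.
Total external benefit = ∫₀^{Q_m} (1.2 + 1.4Q) dQ = 1.2×19.1837 + ½×1.4×19.1837² = 280.6305.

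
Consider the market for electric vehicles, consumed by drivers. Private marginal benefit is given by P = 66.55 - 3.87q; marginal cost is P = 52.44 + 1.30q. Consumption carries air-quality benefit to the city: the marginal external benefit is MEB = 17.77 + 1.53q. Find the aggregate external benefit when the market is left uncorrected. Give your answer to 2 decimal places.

Market equilibrium (private): 52.44 + 1.30q = 66.55 - 3.87q → q_m = 2.7292.
Total external benefit = ∫₀^{q_m} (17.77 + 1.53q) dq = 17.77×2.7292 + ½×1.53×2.7292² = 54.1960.

54.20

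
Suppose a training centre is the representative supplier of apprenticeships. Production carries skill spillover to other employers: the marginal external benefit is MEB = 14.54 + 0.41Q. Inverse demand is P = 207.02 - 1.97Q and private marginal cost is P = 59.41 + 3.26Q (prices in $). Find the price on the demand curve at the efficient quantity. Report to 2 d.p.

P = $140.75

Social marginal cost = private MC − MEB = 44.87 + 2.85Q.
Set SMC = demand: 44.87 + 2.85Q = 207.02 - 1.97Q → Q* = 33.6411.
Consumer price on the demand curve at Q*: 207.02 − 1.97×33.6411 = 140.7470.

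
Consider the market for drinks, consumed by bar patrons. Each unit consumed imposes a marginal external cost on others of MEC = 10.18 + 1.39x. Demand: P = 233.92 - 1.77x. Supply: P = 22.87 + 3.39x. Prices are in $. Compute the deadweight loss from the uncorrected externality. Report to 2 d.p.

DWL = $343.01

Market equilibrium (private): 22.87 + 3.39x = 233.92 - 1.77x → x_m = 40.9012.
Social marginal benefit = demand − MEC = 223.74 - 3.16x.
Set SMB = MC: 223.74 - 3.16x = 22.87 + 3.39x → x* = 30.6672.
The welfare-loss triangle has base |x_m − x*| and height MEC(x_m) (the vertical gap between SMB and MC is zero at x* and MEC at x_m).
DWL = ½ × 10.2340 × 67.0326 = 343.0058.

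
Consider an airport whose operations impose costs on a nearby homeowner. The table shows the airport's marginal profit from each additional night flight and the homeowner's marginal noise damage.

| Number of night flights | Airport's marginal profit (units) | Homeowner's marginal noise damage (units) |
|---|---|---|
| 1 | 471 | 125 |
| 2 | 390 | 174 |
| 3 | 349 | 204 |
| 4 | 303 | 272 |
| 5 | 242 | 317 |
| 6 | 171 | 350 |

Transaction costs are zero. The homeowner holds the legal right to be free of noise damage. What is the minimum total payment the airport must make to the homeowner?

Efficient level: marginal profit ≥ marginal noise damage through level 4, so k* = 4.
With the homeowner holding the right, the airport must at least compensate total damage at k*: 125 + 174 + 204 + 272 = 775.

775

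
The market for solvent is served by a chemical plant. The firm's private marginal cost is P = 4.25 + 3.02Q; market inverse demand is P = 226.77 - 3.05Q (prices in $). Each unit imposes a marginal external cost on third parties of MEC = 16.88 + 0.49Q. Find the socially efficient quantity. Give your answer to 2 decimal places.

Social marginal cost = private MC + MEC = 21.13 + 3.51Q.
Set SMC = demand: 21.13 + 3.51Q = 226.77 - 3.05Q → Q* = 31.3476.

Q* = 31.35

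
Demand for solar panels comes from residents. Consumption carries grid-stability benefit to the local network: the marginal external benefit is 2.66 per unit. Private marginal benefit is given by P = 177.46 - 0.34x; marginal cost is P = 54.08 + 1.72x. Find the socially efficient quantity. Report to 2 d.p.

Social marginal benefit = demand + MEB = 180.12 - 0.34x.
Set SMB = MC: 180.12 - 0.34x = 54.08 + 1.72x → x* = 61.1845.

x* = 61.18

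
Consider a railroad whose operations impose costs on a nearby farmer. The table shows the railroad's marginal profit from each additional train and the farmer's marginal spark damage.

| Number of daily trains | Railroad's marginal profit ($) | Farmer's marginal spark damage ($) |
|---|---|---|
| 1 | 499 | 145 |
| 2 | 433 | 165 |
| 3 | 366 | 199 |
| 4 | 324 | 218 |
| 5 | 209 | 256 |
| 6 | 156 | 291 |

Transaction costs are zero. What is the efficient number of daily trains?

4

Bargaining reaches the level where marginal profit last exceeds marginal spark damage.
That holds through level 4 (324 ≥ 218) but not at 5 (209 < 256).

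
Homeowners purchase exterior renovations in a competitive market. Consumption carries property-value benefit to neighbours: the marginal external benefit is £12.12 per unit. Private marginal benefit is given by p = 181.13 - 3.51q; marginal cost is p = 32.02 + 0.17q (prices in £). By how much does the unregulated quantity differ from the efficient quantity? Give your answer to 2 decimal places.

3.29 units

Market equilibrium (private): 32.02 + 0.17q = 181.13 - 3.51q → q_m = 40.5190.
Social marginal benefit = demand + MEB = 193.25 - 3.51q.
Set SMB = MC: 193.25 - 3.51q = 32.02 + 0.17q → q* = 43.8125.
Gap = |40.5190 − 43.8125| = 3.2935.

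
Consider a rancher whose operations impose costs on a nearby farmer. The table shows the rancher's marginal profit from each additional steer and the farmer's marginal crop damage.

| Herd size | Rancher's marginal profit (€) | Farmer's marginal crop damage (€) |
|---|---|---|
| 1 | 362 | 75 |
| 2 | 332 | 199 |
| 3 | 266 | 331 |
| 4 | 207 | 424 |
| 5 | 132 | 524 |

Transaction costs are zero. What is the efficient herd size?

Bargaining reaches the level where marginal profit last exceeds marginal crop damage.
That holds through level 2 (332 ≥ 199) but not at 3 (266 < 331).

2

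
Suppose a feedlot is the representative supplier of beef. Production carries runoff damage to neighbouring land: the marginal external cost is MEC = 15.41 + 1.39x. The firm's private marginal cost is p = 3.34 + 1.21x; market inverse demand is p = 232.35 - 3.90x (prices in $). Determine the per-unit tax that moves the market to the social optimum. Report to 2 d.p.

Social marginal cost = private MC + MEC = 18.75 + 2.60x.
Set SMC = demand: 18.75 + 2.60x = 232.35 - 3.90x → x* = 32.8615.
The Pigouvian tax equals MEC at x*: 15.41 + 1.39×32.8615 = 61.0875.

tax = $61.09 per unit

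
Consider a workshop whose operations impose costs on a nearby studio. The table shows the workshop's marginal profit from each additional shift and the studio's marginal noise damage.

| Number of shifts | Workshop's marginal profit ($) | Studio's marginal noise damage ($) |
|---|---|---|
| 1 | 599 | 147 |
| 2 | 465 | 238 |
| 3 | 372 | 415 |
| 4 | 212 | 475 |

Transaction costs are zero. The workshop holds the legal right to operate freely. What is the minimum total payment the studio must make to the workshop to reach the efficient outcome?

$584

Left alone the workshop would choose level 4 (marginal profit stays positive).
Efficient level: k* = 2 (marginal profit ≥ marginal noise damage through 2).
The studio must at least cover the workshop's forgone profit from cutting 4→2: 372 + 212 = 584.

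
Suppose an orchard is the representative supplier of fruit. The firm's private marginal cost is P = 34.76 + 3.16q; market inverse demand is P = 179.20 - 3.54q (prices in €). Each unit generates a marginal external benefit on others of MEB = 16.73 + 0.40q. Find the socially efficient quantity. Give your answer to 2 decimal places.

Social marginal cost = private MC − MEB = 18.03 + 2.76q.
Set SMC = demand: 18.03 + 2.76q = 179.20 - 3.54q → q* = 25.5825.

q* = 25.58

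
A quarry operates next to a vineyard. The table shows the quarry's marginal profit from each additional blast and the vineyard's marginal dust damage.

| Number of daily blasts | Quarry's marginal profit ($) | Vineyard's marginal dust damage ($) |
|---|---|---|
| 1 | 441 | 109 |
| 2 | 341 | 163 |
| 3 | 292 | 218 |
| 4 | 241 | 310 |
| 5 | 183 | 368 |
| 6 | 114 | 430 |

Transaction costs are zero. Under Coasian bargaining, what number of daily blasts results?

3

Bargaining reaches the level where marginal profit last exceeds marginal dust damage.
That holds through level 3 (292 ≥ 218) but not at 4 (241 < 310).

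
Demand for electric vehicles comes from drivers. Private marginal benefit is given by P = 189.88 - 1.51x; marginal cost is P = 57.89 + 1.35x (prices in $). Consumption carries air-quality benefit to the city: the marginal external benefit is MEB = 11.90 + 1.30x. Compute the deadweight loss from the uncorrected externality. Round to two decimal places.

DWL = $1656.72

Market equilibrium (private): 57.89 + 1.35x = 189.88 - 1.51x → x_m = 46.1503.
Social marginal benefit = demand + MEB = 201.78 - 0.21x.
Set SMB = MC: 201.78 - 0.21x = 57.89 + 1.35x → x* = 92.2372.
Height of the DWL triangle at x_m is SMB(x_m) − MC(x_m) = MEB(x_m) = 71.8955.
DWL = ½ × 46.0869 × 71.8955 = 1656.7204.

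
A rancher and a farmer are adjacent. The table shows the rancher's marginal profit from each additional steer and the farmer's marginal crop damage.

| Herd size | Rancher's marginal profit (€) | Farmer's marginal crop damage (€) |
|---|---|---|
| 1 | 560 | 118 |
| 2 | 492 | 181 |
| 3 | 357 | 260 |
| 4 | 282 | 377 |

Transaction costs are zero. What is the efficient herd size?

3

Bargaining reaches the level where marginal profit last exceeds marginal crop damage.
That holds through level 3 (357 ≥ 260) but not at 4 (282 < 377).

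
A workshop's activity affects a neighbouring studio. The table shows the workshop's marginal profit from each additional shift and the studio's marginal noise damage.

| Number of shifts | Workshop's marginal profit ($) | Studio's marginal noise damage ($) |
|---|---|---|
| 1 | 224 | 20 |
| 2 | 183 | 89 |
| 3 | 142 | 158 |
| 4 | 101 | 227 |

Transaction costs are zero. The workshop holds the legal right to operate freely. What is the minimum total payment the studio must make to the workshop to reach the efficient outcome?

$243

Left alone the workshop would choose level 4 (marginal profit stays positive).
Efficient level: k* = 2 (marginal profit ≥ marginal noise damage through 2).
The studio must at least cover the workshop's forgone profit from cutting 4→2: 142 + 101 = 243.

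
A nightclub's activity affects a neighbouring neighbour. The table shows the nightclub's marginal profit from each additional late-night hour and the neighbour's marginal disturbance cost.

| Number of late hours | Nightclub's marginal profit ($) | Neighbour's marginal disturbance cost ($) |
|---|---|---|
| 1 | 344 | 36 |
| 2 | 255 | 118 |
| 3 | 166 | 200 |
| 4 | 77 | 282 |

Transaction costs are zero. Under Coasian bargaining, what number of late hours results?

2

Bargaining reaches the level where marginal profit last exceeds marginal disturbance cost.
That holds through level 2 (255 ≥ 118) but not at 3 (166 < 200).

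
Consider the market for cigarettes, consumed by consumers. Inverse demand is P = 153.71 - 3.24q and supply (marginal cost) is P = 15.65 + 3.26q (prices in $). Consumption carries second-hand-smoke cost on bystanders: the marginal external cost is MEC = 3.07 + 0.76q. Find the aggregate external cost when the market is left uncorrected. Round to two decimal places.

$236.64

Market equilibrium (private): 15.65 + 3.26q = 153.71 - 3.24q → q_m = 21.2400.
Total external cost = ∫₀^{q_m} (3.07 + 0.76q) dq = 3.07×21.2400 + ½×0.76×21.2400² = 236.6391.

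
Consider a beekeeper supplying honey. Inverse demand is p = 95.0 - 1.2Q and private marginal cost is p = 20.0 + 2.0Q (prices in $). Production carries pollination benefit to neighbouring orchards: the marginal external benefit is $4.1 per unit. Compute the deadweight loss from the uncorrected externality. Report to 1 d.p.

DWL = $2.6

Market equilibrium (private): 20.0 + 2.0Q = 95.0 - 1.2Q → Q_m = 23.4375.
Social marginal cost = private MC − MEB = 15.9 + 2.0Q.
Set SMC = demand: 15.9 + 2.0Q = 95.0 - 1.2Q → Q* = 24.7188.
The welfare-loss triangle has base |Q_m − Q*| and height MEB(Q_m) (the vertical gap between SMC and demand is zero at Q* and MEB at Q_m).
DWL = ½ × 1.2813 × 4.1000 = 2.6267.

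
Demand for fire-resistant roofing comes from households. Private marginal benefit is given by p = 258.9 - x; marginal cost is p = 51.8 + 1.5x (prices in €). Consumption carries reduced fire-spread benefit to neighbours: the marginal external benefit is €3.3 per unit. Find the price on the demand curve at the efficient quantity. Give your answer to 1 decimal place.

P = €174.7

Social marginal benefit = demand + MEB = 262.2 - x.
Set SMB = MC: 262.2 - x = 51.8 + 1.5x → x* = 84.1600.
Consumer price on the demand curve at x*: 258.9 − 1.0×84.1600 = 174.7400.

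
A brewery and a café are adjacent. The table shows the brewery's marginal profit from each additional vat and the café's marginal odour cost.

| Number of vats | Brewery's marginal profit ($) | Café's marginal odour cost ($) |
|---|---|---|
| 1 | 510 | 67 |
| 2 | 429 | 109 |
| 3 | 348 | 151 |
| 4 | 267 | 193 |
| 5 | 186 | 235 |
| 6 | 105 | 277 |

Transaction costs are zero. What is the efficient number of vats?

Bargaining reaches the level where marginal profit last exceeds marginal odour cost.
That holds through level 4 (267 ≥ 193) but not at 5 (186 < 235).

4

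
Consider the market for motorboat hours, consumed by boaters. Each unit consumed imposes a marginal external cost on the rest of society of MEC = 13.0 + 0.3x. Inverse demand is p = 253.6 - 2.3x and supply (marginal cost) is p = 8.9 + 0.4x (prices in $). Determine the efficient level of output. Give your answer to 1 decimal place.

x* = 77.2

Social marginal benefit = demand − MEC = 240.6 - 2.6x.
Set SMB = MC: 240.6 - 2.6x = 8.9 + 0.4x → x* = 77.2333.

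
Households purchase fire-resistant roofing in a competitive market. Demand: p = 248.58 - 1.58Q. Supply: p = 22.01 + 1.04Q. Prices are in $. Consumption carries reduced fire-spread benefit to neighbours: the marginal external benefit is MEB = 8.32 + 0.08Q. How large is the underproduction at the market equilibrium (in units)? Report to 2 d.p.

Market equilibrium (private): 22.01 + 1.04Q = 248.58 - 1.58Q → Q_m = 86.4771.
Social marginal benefit = demand + MEB = 256.90 - 1.50Q.
Set SMB = MC: 256.90 - 1.50Q = 22.01 + 1.04Q → Q* = 92.4764.
Gap = |86.4771 − 92.4764| = 5.9993.

6.00 units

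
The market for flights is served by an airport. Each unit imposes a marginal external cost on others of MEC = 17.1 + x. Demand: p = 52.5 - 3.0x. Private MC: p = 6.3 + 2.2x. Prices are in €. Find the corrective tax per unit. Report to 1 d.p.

tax = €21.8 per unit

Social marginal cost = private MC + MEC = 23.4 + 3.2x.
Set SMC = demand: 23.4 + 3.2x = 52.5 - 3.0x → x* = 4.6935.
The Pigouvian tax equals MEC at x*: 17.1 + 1.0×4.6935 = 21.7935.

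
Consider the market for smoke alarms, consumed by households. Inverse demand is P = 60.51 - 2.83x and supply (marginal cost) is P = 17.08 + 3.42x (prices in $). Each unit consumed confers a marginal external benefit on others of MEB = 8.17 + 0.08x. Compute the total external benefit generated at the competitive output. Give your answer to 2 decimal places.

$58.70

Market equilibrium (private): 17.08 + 3.42x = 60.51 - 2.83x → x_m = 6.9488.
Total external benefit = ∫₀^{x_m} (8.17 + 0.08x) dx = 8.17×6.9488 + ½×0.08×6.9488² = 58.7031.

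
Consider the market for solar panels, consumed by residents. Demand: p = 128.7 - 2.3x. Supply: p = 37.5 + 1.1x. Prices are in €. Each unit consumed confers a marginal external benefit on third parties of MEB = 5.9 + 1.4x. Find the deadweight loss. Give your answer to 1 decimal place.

Market equilibrium (private): 37.5 + 1.1x = 128.7 - 2.3x → x_m = 26.8235.
Social marginal benefit = demand + MEB = 134.6 - 0.9x.
Set SMB = MC: 134.6 - 0.9x = 37.5 + 1.1x → x* = 48.5500.
The welfare-loss triangle has base |x_m − x*| and height MEB(x_m) (the vertical gap between SMB and MC is zero at x* and MEB at x_m).
DWL = ½ × 21.7265 × 43.4529 = 472.0397.

DWL = €472.0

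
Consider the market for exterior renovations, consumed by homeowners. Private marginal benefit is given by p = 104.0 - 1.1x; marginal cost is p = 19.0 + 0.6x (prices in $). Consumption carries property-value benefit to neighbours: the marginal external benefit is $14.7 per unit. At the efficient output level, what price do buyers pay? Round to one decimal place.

Social marginal benefit = demand + MEB = 118.7 - 1.1x.
Set SMB = MC: 118.7 - 1.1x = 19.0 + 0.6x → x* = 58.6471.
Consumer price on the demand curve at x*: 104.0 − 1.1×58.6471 = 39.4882.

P = $39.5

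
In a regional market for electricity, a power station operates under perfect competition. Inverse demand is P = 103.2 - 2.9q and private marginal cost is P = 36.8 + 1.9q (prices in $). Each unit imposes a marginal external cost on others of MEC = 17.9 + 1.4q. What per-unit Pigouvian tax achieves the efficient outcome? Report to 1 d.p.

Social marginal cost = private MC + MEC = 54.7 + 3.3q.
Set SMC = demand: 54.7 + 3.3q = 103.2 - 2.9q → q* = 7.8226.
The Pigouvian tax equals MEC at q*: 17.9 + 1.4×7.8226 = 28.8516.

tax = $28.9 per unit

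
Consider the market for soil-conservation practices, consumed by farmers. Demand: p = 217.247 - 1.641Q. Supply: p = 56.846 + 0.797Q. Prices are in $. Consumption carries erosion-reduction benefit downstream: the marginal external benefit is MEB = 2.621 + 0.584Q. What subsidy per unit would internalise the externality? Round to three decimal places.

subsidy = $53.972 per unit

Social marginal benefit = demand + MEB = 219.868 - 1.057Q.
Set SMB = MC: 219.868 - 1.057Q = 56.846 + 0.797Q → Q* = 87.9299.
The Pigouvian subsidy equals MEB at Q*: 2.621 + 0.584×87.9299 = 53.9721.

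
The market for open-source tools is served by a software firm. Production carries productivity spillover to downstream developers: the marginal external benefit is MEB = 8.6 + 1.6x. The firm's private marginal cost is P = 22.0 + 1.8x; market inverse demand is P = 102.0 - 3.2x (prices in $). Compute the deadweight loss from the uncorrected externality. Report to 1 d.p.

DWL = $172.0

Market equilibrium (private): 22.0 + 1.8x = 102.0 - 3.2x → x_m = 16.0000.
Social marginal cost = private MC − MEB = 13.4 + 0.2x.
Set SMC = demand: 13.4 + 0.2x = 102.0 - 3.2x → x* = 26.0588.
The welfare-loss triangle has base |x_m − x*| and height MEB(x_m) (the vertical gap between SMC and demand is zero at x* and MEB at x_m).
DWL = ½ × 10.0588 × 34.2000 = 172.0055.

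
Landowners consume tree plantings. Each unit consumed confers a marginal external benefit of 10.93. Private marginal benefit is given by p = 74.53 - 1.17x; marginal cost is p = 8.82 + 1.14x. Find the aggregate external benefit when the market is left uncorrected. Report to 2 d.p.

310.91

Market equilibrium (private): 8.82 + 1.14x = 74.53 - 1.17x → x_m = 28.4459.
Total external benefit = MEB × x_m = 10.93 × 28.4459 = 310.9137.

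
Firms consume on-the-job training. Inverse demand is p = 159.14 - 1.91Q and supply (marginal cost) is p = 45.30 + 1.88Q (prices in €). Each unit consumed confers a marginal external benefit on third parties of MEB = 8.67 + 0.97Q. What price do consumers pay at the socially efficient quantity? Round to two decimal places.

Social marginal benefit = demand + MEB = 167.81 - 0.94Q.
Set SMB = MC: 167.81 - 0.94Q = 45.30 + 1.88Q → Q* = 43.4433.
Consumer price on the demand curve at Q*: 159.14 − 1.91×43.4433 = 76.1633.

P = €76.16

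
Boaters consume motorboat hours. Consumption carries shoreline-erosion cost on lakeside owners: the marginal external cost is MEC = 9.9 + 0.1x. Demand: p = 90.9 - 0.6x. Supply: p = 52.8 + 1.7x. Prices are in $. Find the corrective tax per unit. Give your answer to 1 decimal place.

Social marginal benefit = demand − MEC = 81.0 - 0.7x.
Set SMB = MC: 81.0 - 0.7x = 52.8 + 1.7x → x* = 11.7500.
The Pigouvian tax equals MEC at x*: 9.9 + 0.1×11.7500 = 11.0750.

tax = $11.1 per unit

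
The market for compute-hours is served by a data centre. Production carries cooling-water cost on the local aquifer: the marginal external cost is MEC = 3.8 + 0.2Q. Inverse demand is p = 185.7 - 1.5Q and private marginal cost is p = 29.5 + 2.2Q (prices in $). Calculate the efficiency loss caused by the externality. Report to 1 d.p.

DWL = $19.2

Market equilibrium (private): 29.5 + 2.2Q = 185.7 - 1.5Q → Q_m = 42.2162.
Social marginal cost = private MC + MEC = 33.3 + 2.4Q.
Set SMC = demand: 33.3 + 2.4Q = 185.7 - 1.5Q → Q* = 39.0769.
Height of the DWL triangle at Q_m is SMC(Q_m) − demand(Q_m) = MEC(Q_m) = 12.2432.
DWL = ½ × 3.1393 × 12.2432 = 19.2175.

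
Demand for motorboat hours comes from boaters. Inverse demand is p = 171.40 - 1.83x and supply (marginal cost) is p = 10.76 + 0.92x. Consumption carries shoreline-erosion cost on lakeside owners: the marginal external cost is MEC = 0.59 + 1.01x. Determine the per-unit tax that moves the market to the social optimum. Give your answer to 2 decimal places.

Social marginal benefit = demand − MEC = 170.81 - 2.84x.
Set SMB = MC: 170.81 - 2.84x = 10.76 + 0.92x → x* = 42.5665.
The Pigouvian tax equals MEC at x*: 0.59 + 1.01×42.5665 = 43.5822.

tax = 43.58 per unit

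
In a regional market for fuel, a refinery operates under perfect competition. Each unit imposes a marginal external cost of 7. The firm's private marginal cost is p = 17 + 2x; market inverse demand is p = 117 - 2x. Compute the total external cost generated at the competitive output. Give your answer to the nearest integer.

Market equilibrium (private): 17 + 2x = 117 - 2x → x_m = 25.0000.
Total external cost = MEC × x_m = 7 × 25.0000 = 175.0000.

175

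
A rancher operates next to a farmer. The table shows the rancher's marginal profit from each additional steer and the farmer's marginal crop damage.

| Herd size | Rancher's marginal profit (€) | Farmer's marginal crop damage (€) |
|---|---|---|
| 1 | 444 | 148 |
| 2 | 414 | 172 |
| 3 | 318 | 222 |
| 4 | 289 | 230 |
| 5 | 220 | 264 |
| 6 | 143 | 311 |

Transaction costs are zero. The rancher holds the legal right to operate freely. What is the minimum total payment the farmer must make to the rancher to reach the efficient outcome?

Left alone the rancher would choose level 6 (marginal profit stays positive).
Efficient level: k* = 4 (marginal profit ≥ marginal crop damage through 4).
The farmer must at least cover the rancher's forgone profit from cutting 6→4: 220 + 143 = 363.

€363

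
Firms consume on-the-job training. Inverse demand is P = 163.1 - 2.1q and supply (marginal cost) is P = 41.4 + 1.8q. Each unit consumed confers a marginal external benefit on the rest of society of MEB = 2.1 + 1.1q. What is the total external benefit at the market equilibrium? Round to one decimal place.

601.1

Market equilibrium (private): 41.4 + 1.8q = 163.1 - 2.1q → q_m = 31.2051.
Total external benefit = ∫₀^{q_m} (2.1 + 1.1q) dq = 2.1×31.2051 + ½×1.1×31.2051² = 601.0978.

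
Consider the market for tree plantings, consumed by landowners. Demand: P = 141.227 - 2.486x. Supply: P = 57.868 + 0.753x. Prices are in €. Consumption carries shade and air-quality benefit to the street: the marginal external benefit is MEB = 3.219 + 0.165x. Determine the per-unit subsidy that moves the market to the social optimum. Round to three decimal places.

subsidy = €7.866 per unit

Social marginal benefit = demand + MEB = 144.446 - 2.321x.
Set SMB = MC: 144.446 - 2.321x = 57.868 + 0.753x → x* = 28.1646.
The Pigouvian subsidy equals MEB at x*: 3.219 + 0.165×28.1646 = 7.8662.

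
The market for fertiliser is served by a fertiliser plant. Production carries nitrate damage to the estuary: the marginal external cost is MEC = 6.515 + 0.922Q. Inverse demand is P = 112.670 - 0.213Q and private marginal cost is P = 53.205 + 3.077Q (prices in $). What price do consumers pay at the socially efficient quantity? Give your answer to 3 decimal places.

Social marginal cost = private MC + MEC = 59.720 + 3.999Q.
Set SMC = demand: 59.720 + 3.999Q = 112.670 - 0.213Q → Q* = 12.5712.
Consumer price on the demand curve at Q*: 112.670 − 0.213×12.5712 = 109.9923.

P = $109.992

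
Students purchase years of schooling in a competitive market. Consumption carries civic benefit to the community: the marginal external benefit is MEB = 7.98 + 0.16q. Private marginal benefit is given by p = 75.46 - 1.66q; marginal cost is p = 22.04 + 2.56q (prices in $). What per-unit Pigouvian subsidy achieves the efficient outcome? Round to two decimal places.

Social marginal benefit = demand + MEB = 83.44 - 1.50q.
Set SMB = MC: 83.44 - 1.50q = 22.04 + 2.56q → q* = 15.1232.
The Pigouvian subsidy equals MEB at q*: 7.98 + 0.16×15.1232 = 10.3997.

subsidy = $10.40 per unit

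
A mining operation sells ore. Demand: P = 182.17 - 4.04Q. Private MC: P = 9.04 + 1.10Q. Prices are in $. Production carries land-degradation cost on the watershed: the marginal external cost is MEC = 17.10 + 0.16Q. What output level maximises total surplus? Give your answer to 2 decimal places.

Q* = 29.44

Social marginal cost = private MC + MEC = 26.14 + 1.26Q.
Set SMC = demand: 26.14 + 1.26Q = 182.17 - 4.04Q → Q* = 29.4396.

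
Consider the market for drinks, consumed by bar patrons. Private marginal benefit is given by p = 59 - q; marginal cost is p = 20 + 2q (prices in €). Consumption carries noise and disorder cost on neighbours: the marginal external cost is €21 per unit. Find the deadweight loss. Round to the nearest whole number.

Market equilibrium (private): 20 + 2q = 59 - q → q_m = 13.0000.
Social marginal benefit = demand − MEC = 38 - q.
Set SMB = MC: 38 - q = 20 + 2q → q* = 6.0000.
Height of the DWL triangle at q_m is MC(q_m) − SMB(q_m) = MEC(q_m) = 21.0000.
DWL = ½ × 7.0000 × 21.0000 = 73.5000.

DWL = €74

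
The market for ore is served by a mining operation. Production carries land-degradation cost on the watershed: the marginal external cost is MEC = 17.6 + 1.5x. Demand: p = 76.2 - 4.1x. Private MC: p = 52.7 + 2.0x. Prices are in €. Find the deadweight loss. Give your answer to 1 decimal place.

Market equilibrium (private): 52.7 + 2.0x = 76.2 - 4.1x → x_m = 3.8525.
Social marginal cost = private MC + MEC = 70.3 + 3.5x.
Set SMC = demand: 70.3 + 3.5x = 76.2 - 4.1x → x* = 0.7763.
Between x* and x_m the wedge SMC − demand runs linearly from 0 to MEC(x_m), so the loss is a triangle.
DWL = ½ × 3.0762 × 23.3787 = 35.9588.

DWL = €36.0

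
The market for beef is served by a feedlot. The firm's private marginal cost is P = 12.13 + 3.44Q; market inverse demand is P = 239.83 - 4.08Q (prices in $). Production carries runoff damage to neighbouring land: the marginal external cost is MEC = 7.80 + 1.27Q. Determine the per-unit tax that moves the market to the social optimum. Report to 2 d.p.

Social marginal cost = private MC + MEC = 19.93 + 4.71Q.
Set SMC = demand: 19.93 + 4.71Q = 239.83 - 4.08Q → Q* = 25.0171.
The Pigouvian tax equals MEC at Q*: 7.80 + 1.27×25.0171 = 39.5717.

tax = $39.57 per unit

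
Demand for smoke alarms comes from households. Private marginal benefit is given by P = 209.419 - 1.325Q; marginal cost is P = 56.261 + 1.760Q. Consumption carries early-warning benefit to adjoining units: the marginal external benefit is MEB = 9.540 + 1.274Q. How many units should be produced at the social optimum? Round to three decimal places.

Q* = 89.839

Social marginal benefit = demand + MEB = 218.959 - 0.051Q.
Set SMB = MC: 218.959 - 0.051Q = 56.261 + 1.760Q → Q* = 89.8388.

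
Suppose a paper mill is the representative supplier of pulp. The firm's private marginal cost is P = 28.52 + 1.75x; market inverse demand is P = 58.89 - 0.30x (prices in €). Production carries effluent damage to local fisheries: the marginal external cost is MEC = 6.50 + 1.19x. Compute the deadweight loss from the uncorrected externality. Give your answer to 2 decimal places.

DWL = €89.85

Market equilibrium (private): 28.52 + 1.75x = 58.89 - 0.30x → x_m = 14.8146.
Social marginal cost = private MC + MEC = 35.02 + 2.94x.
Set SMC = demand: 35.02 + 2.94x = 58.89 - 0.30x → x* = 7.3673.
The welfare-loss triangle has base |x_m − x*| and height MEC(x_m) (the vertical gap between SMC and demand is zero at x* and MEC at x_m).
DWL = ½ × 7.4473 × 24.1294 = 89.8494.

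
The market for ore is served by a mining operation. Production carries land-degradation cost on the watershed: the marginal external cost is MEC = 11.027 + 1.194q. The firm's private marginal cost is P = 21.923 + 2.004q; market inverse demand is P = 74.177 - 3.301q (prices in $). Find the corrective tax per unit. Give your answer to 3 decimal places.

Social marginal cost = private MC + MEC = 32.950 + 3.198q.
Set SMC = demand: 32.950 + 3.198q = 74.177 - 3.301q → q* = 6.3436.
The Pigouvian tax equals MEC at q*: 11.027 + 1.194×6.3436 = 18.6013.

tax = $18.601 per unit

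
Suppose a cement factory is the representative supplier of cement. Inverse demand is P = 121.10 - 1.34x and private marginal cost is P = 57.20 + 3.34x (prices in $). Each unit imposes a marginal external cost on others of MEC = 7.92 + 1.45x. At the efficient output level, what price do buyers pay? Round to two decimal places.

Social marginal cost = private MC + MEC = 65.12 + 4.79x.
Set SMC = demand: 65.12 + 4.79x = 121.10 - 1.34x → x* = 9.1321.
Consumer price on the demand curve at x*: 121.10 − 1.34×9.1321 = 108.8630.

P = $108.86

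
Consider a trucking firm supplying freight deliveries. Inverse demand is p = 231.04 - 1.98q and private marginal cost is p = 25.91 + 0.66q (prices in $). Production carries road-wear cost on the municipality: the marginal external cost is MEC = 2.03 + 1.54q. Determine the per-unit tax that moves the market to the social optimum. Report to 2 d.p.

tax = $76.86 per unit

Social marginal cost = private MC + MEC = 27.94 + 2.20q.
Set SMC = demand: 27.94 + 2.20q = 231.04 - 1.98q → q* = 48.5885.
The Pigouvian tax equals MEC at q*: 2.03 + 1.54×48.5885 = 76.8563.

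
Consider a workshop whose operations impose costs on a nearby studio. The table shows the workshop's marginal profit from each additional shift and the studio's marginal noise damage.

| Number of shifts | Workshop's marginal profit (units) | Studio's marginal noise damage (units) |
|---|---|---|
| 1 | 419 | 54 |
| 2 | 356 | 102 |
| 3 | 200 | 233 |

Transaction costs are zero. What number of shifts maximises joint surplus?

2

Bargaining reaches the level where marginal profit last exceeds marginal noise damage.
That holds through level 2 (356 ≥ 102) but not at 3 (200 < 233).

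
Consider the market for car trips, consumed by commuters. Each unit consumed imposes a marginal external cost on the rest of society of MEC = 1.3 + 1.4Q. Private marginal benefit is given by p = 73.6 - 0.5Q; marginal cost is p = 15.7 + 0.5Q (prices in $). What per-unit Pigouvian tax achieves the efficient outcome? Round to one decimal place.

Social marginal benefit = demand − MEC = 72.3 - 1.9Q.
Set SMB = MC: 72.3 - 1.9Q = 15.7 + 0.5Q → Q* = 23.5833.
The Pigouvian tax equals MEC at Q*: 1.3 + 1.4×23.5833 = 34.3166.

tax = $34.3 per unit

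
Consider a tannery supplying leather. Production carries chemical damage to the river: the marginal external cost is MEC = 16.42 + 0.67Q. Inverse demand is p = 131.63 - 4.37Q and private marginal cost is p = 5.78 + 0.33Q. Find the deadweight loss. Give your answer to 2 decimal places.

DWL = 109.93

Market equilibrium (private): 5.78 + 0.33Q = 131.63 - 4.37Q → Q_m = 26.7766.
Social marginal cost = private MC + MEC = 22.20 + Q.
Set SMC = demand: 22.20 + Q = 131.63 - 4.37Q → Q* = 20.3780.
Between Q* and Q_m the wedge SMC − demand runs linearly from 0 to MEC(Q_m), so the loss is a triangle.
DWL = ½ × 6.3986 × 34.3603 = 109.9289.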